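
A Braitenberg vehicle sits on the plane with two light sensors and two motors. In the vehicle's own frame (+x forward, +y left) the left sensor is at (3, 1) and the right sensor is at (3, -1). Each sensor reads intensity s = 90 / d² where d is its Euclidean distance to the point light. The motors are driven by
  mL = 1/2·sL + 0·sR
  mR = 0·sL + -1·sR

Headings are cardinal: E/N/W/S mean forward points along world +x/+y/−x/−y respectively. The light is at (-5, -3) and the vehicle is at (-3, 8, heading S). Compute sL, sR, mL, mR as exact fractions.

left sensor world pos  = (-2, 5); dL² = 73
right sensor world pos = (-4, 5); dR² = 65
sL = 90/73 = 90/73
sR = 90/65 = 18/13
mL = 1/2·sL + 0·sR = 45/73
mR = 0·sL + -1·sR = -18/13

90/73 18/13 45/73 -18/13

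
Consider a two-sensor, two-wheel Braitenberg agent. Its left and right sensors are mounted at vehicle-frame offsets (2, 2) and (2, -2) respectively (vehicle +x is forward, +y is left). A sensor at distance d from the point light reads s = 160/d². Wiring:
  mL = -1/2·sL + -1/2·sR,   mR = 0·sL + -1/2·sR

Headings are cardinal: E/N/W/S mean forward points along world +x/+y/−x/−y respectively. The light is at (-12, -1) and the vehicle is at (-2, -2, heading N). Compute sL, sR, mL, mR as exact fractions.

32/13 32/29 -672/377 -16/29

left sensor world pos  = (-4, 0); dL² = 65
right sensor world pos = (0, 0); dR² = 145
sL = 160/65 = 32/13
sR = 160/145 = 32/29
mL = -1/2·sL + -1/2·sR = -672/377
mR = 0·sL + -1/2·sR = -16/29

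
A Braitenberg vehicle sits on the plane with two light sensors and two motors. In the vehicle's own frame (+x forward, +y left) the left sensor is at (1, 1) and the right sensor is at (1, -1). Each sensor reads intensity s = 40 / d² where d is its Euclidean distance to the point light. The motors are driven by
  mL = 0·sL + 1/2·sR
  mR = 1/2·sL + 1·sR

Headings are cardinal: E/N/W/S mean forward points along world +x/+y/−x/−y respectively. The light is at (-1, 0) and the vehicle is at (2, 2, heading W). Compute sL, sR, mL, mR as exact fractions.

left sensor world pos  = (1, 1); dL² = 5
right sensor world pos = (1, 3); dR² = 13
sL = 40/5 = 8
sR = 40/13 = 40/13
mL = 0·sL + 1/2·sR = 20/13
mR = 1/2·sL + 1·sR = 92/13

8 40/13 20/13 92/13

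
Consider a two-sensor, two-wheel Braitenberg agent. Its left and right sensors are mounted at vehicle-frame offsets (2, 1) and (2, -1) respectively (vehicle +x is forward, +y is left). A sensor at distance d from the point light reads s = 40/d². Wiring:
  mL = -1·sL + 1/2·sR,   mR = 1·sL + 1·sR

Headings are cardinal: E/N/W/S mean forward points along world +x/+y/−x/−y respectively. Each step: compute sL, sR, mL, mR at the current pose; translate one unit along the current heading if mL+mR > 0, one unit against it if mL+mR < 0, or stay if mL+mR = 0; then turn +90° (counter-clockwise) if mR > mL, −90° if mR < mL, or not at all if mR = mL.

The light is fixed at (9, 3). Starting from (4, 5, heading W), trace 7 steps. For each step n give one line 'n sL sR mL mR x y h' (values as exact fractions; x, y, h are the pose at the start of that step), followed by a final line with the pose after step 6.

n=0: pose=(4,5,W); sL=4/5, sR=20/29; mL=-66/145, mR=216/145; mL+mR=30/29 → advance +1; mR−mL=282/145 → turn +1·90°
n=1: pose=(3,5,S); sL=8/5, sR=40/49; mL=-292/245, mR=592/245; mL+mR=60/49 → advance +1; mR−mL=884/245 → turn +1·90°
n=2: pose=(3,4,E); sL=2, sR=5/2; mL=-3/4, mR=9/2; mL+mR=15/4 → advance +1; mR−mL=21/4 → turn +1·90°
n=3: pose=(4,4,N); sL=8/9, sR=8/5; mL=-4/45, mR=112/45; mL+mR=12/5 → advance +1; mR−mL=116/45 → turn +1·90°
n=4: pose=(4,5,W); sL=4/5, sR=20/29; mL=-66/145, mR=216/145; mL+mR=30/29 → advance +1; mR−mL=282/145 → turn +1·90°
n=5: pose=(3,5,S); sL=8/5, sR=40/49; mL=-292/245, mR=592/245; mL+mR=60/49 → advance +1; mR−mL=884/245 → turn +1·90°
n=6: pose=(3,4,E); sL=2, sR=5/2; mL=-3/4, mR=9/2; mL+mR=15/4 → advance +1; mR−mL=21/4 → turn +1·90°

0 4/5 20/29 -66/145 216/145 4 5 W
1 8/5 40/49 -292/245 592/245 3 5 S
2 2 5/2 -3/4 9/2 3 4 E
3 8/9 8/5 -4/45 112/45 4 4 N
4 4/5 20/29 -66/145 216/145 4 5 W
5 8/5 40/49 -292/245 592/245 3 5 S
6 2 5/2 -3/4 9/2 3 4 E
final 4 4 N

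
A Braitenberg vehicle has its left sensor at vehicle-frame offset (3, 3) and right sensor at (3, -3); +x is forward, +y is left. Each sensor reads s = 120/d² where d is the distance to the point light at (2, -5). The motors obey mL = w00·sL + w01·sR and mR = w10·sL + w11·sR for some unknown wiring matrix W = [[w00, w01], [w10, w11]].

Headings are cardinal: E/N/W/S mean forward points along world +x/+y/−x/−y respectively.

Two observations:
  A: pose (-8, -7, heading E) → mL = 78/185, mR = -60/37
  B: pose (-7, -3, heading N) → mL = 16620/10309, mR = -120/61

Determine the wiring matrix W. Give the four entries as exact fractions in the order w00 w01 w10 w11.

obs A: pose=(-8,-7,E) → sL=12/5, sR=60/37, mL=78/185, mR=-60/37
obs B: pose=(-7,-3,N) → sL=120/169, sR=120/61, mL=16620/10309, mR=-120/61
sensor matrix S = [[12/5, 60/37], [120/169, 120/61]]; det S = 1361664/381433
solve [mL_A; mL_B] = S·[w00; w01] and [mR_A; mR_B] = S·[w10; w11]:
  w00 = -1/2, w01 = 1, w10 = 0, w11 = -1

-1/2 1 0 -1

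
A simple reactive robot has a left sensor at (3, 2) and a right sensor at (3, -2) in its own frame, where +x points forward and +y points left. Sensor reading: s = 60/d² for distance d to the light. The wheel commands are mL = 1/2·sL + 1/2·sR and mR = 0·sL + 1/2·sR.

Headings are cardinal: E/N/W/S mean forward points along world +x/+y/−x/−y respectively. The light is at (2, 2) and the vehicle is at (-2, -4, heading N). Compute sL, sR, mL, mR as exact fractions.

4/3 60/13 116/39 30/13

left sensor world pos  = (-4, -1); dL² = 45
right sensor world pos = (0, -1); dR² = 13
sL = 60/45 = 4/3
sR = 60/13 = 60/13
mL = 1/2·sL + 1/2·sR = 116/39
mR = 0·sL + 1/2·sR = 30/13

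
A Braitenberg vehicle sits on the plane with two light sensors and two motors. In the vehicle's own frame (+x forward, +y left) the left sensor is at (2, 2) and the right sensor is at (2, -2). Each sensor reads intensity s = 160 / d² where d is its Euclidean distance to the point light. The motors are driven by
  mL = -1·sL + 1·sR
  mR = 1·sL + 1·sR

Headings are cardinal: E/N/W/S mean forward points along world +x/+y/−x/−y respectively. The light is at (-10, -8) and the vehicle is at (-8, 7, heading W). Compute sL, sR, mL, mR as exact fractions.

left sensor world pos  = (-10, 5); dL² = 169
right sensor world pos = (-10, 9); dR² = 289
sL = 160/169 = 160/169
sR = 160/289 = 160/289
mL = -1·sL + 1·sR = -19200/48841
mR = 1·sL + 1·sR = 73280/48841

160/169 160/289 -19200/48841 73280/48841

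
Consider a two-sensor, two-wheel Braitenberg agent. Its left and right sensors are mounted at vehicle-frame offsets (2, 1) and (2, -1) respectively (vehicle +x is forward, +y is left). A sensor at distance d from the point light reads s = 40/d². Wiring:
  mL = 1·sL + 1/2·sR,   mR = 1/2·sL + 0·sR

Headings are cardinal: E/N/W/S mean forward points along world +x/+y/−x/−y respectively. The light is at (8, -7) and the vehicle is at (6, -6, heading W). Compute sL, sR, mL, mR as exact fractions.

left sensor world pos  = (4, -7); dL² = 16
right sensor world pos = (4, -5); dR² = 20
sL = 40/16 = 5/2
sR = 40/20 = 2
mL = 1·sL + 1/2·sR = 7/2
mR = 1/2·sL + 0·sR = 5/4

5/2 2 7/2 5/4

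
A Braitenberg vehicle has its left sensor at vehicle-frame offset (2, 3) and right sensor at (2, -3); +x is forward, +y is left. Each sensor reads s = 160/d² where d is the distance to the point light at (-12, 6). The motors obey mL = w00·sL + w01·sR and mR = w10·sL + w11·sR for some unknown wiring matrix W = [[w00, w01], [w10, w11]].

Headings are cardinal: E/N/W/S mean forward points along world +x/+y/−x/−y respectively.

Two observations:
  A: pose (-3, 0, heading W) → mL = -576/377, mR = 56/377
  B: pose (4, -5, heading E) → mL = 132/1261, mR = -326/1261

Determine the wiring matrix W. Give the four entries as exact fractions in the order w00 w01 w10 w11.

1 -1 -1 1/2

obs A: pose=(-3,0,W) → sL=16/13, sR=80/29, mL=-576/377, mR=56/377
obs B: pose=(4,-5,E) → sL=40/97, sR=4/13, mL=132/1261, mR=-326/1261
sensor matrix S = [[16/13, 80/29], [40/97, 4/13]]; det S = -360768/475397
solve [mL_A; mL_B] = S·[w00; w01] and [mR_A; mR_B] = S·[w10; w11]:
  w00 = 1, w01 = -1, w10 = -1, w11 = 1/2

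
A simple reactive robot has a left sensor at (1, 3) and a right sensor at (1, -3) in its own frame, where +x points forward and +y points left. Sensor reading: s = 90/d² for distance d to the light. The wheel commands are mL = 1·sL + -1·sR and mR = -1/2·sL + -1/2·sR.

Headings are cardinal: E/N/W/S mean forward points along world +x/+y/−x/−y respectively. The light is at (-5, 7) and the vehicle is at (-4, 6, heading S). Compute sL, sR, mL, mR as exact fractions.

left sensor world pos  = (-1, 5); dL² = 20
right sensor world pos = (-7, 5); dR² = 8
sL = 90/20 = 9/2
sR = 90/8 = 45/4
mL = 1·sL + -1·sR = -27/4
mR = -1/2·sL + -1/2·sR = -63/8

9/2 45/4 -27/4 -63/8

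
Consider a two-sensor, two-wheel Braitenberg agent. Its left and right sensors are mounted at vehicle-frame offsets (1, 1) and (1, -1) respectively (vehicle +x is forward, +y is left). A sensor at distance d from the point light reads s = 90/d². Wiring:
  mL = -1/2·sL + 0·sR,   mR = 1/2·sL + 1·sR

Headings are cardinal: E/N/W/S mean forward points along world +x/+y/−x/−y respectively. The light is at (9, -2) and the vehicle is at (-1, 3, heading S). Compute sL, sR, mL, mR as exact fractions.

left sensor world pos  = (0, 2); dL² = 97
right sensor world pos = (-2, 2); dR² = 137
sL = 90/97 = 90/97
sR = 90/137 = 90/137
mL = -1/2·sL + 0·sR = -45/97
mR = 1/2·sL + 1·sR = 14895/13289

90/97 90/137 -45/97 14895/13289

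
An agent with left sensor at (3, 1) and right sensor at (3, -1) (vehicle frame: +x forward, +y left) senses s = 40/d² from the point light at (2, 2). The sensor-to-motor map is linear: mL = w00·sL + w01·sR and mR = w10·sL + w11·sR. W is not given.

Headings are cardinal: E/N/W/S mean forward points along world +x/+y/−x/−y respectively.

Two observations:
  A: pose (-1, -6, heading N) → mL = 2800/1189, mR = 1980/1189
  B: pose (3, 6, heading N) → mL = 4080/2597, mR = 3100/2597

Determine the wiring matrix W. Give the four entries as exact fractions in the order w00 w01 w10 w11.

1 1 1 1/2

obs A: pose=(-1,-6,N) → sL=40/41, sR=40/29, mL=2800/1189, mR=1980/1189
obs B: pose=(3,6,N) → sL=40/49, sR=40/53, mL=4080/2597, mR=3100/2597
sensor matrix S = [[40/41, 40/29], [40/49, 40/53]]; det S = -1203200/3087833
solve [mL_A; mL_B] = S·[w00; w01] and [mR_A; mR_B] = S·[w10; w11]:
  w00 = 1, w01 = 1, w10 = 1, w11 = 1/2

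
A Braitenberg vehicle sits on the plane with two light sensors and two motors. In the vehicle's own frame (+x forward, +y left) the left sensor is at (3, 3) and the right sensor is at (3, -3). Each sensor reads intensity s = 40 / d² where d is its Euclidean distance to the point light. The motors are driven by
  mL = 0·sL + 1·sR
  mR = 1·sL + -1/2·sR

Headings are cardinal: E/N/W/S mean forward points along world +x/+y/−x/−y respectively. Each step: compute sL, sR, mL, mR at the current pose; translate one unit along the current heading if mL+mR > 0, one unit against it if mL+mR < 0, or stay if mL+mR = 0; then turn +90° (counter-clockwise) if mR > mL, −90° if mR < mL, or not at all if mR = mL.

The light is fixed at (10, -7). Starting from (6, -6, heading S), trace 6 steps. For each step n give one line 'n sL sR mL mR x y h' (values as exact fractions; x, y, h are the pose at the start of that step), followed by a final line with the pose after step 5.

n=0: pose=(6,-6,S); sL=8, sR=40/53; mL=40/53, mR=404/53; mL+mR=444/53 → advance +1; mR−mL=364/53 → turn +1·90°
n=1: pose=(6,-7,E); sL=4, sR=4; mL=4, mR=2; mL+mR=6 → advance +1; mR−mL=-2 → turn -1·90°
n=2: pose=(7,-7,S); sL=40/9, sR=8/9; mL=8/9, mR=4; mL+mR=44/9 → advance +1; mR−mL=28/9 → turn +1·90°
n=3: pose=(7,-8,E); sL=10, sR=5/2; mL=5/2, mR=35/4; mL+mR=45/4 → advance +1; mR−mL=25/4 → turn +1·90°
n=4: pose=(8,-8,N); sL=40/29, sR=8; mL=8, mR=-76/29; mL+mR=156/29 → advance +1; mR−mL=-308/29 → turn -1·90°
n=5: pose=(8,-7,E); sL=4, sR=4; mL=4, mR=2; mL+mR=6 → advance +1; mR−mL=-2 → turn -1·90°

0 8 40/53 40/53 404/53 6 -6 S
1 4 4 4 2 6 -7 E
2 40/9 8/9 8/9 4 7 -7 S
3 10 5/2 5/2 35/4 7 -8 E
4 40/29 8 8 -76/29 8 -8 N
5 4 4 4 2 8 -7 E
final 9 -7 S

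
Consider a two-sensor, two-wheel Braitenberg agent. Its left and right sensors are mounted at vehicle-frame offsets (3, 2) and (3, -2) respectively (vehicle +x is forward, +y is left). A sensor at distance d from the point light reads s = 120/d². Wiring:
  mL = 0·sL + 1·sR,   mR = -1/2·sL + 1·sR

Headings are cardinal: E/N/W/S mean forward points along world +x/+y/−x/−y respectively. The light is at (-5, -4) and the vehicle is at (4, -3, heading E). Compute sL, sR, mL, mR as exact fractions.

left sensor world pos  = (7, -1); dL² = 153
right sensor world pos = (7, -5); dR² = 145
sL = 120/153 = 40/51
sR = 120/145 = 24/29
mL = 0·sL + 1·sR = 24/29
mR = -1/2·sL + 1·sR = 644/1479

40/51 24/29 24/29 644/1479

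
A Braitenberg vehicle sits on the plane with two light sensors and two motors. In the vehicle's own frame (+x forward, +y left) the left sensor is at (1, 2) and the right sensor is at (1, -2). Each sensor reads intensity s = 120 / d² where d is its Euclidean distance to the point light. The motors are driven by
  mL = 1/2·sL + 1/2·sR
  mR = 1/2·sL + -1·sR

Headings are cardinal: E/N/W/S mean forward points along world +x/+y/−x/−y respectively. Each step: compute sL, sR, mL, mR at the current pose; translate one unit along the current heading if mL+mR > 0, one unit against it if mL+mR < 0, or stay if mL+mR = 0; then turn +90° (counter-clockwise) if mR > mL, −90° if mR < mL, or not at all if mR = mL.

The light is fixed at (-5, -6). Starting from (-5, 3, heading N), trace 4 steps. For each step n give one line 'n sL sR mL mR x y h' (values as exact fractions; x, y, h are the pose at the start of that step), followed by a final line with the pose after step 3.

0 15/13 15/13 15/13 -15/26 -5 3 N
1 24/29 24/13 504/377 -540/377 -5 4 E
2 60/41 4/3 172/123 -74/123 -6 4 S
3 120/53 24/25 2136/1325 228/1325 -6 3 W
final -7 3 N

n=0: pose=(-5,3,N); sL=15/13, sR=15/13; mL=15/13, mR=-15/26; mL+mR=15/26 → advance +1; mR−mL=-45/26 → turn -1·90°
n=1: pose=(-5,4,E); sL=24/29, sR=24/13; mL=504/377, mR=-540/377; mL+mR=-36/377 → advance -1; mR−mL=-36/13 → turn -1·90°
n=2: pose=(-6,4,S); sL=60/41, sR=4/3; mL=172/123, mR=-74/123; mL+mR=98/123 → advance +1; mR−mL=-2 → turn -1·90°
n=3: pose=(-6,3,W); sL=120/53, sR=24/25; mL=2136/1325, mR=228/1325; mL+mR=2364/1325 → advance +1; mR−mL=-36/25 → turn -1·90°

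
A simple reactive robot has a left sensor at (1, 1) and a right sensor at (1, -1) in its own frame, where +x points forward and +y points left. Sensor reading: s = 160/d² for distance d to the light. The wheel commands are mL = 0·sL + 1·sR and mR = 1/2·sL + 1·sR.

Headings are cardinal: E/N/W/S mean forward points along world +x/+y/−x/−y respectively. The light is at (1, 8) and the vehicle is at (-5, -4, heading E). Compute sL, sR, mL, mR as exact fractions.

left sensor world pos  = (-4, -3); dL² = 146
right sensor world pos = (-4, -5); dR² = 194
sL = 160/146 = 80/73
sR = 160/194 = 80/97
mL = 0·sL + 1·sR = 80/97
mR = 1/2·sL + 1·sR = 9720/7081

80/73 80/97 80/97 9720/7081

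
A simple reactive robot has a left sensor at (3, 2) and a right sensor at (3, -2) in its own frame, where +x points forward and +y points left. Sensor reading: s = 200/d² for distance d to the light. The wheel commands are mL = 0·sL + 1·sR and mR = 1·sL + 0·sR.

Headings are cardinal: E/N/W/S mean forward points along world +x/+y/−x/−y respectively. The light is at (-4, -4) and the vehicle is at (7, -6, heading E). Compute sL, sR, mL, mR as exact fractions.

50/49 50/53 50/53 50/49

left sensor world pos  = (10, -4); dL² = 196
right sensor world pos = (10, -8); dR² = 212
sL = 200/196 = 50/49
sR = 200/212 = 50/53
mL = 0·sL + 1·sR = 50/53
mR = 1·sL + 0·sR = 50/49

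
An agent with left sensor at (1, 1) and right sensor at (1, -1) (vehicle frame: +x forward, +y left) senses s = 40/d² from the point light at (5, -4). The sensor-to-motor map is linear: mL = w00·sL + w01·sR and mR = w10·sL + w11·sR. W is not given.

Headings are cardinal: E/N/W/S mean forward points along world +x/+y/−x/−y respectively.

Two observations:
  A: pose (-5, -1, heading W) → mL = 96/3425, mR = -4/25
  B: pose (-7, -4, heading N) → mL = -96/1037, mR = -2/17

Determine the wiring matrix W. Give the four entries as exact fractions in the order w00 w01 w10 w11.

obs A: pose=(-5,-1,W) → sL=8/25, sR=40/137, mL=96/3425, mR=-4/25
obs B: pose=(-7,-4,N) → sL=4/17, sR=20/61, mL=-96/1037, mR=-2/17
sensor matrix S = [[8/25, 40/137], [4/17, 20/61]]; det S = 25728/710345
solve [mL_A; mL_B] = S·[w00; w01] and [mR_A; mR_B] = S·[w10; w11]:
  w00 = 1, w01 = -1, w10 = -1/2, w11 = 0

1 -1 -1/2 0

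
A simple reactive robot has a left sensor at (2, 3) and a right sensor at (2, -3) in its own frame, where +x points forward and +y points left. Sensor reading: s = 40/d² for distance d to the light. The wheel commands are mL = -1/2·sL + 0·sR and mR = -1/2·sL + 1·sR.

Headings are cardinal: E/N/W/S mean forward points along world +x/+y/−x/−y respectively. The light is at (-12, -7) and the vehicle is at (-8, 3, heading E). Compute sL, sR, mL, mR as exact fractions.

left sensor world pos  = (-6, 6); dL² = 205
right sensor world pos = (-6, 0); dR² = 85
sL = 40/205 = 8/41
sR = 40/85 = 8/17
mL = -1/2·sL + 0·sR = -4/41
mR = -1/2·sL + 1·sR = 260/697

8/41 8/17 -4/41 260/697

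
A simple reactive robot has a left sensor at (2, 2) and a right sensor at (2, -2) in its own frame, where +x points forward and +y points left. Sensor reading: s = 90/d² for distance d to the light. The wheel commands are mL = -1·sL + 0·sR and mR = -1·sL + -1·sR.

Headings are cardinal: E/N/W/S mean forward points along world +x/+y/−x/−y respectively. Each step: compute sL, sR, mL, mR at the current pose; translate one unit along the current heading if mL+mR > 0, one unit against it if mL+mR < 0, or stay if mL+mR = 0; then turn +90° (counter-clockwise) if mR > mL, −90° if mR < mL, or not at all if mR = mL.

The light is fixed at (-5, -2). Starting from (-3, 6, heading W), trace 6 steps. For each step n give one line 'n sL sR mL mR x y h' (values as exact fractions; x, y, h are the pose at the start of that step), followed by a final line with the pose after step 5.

n=0: pose=(-3,6,W); sL=5/2, sR=9/10; mL=-5/2, mR=-17/5; mL+mR=-59/10 → advance -1; mR−mL=-9/10 → turn -1·90°
n=1: pose=(-2,6,N); sL=90/101, sR=18/25; mL=-90/101, mR=-4068/2525; mL+mR=-6318/2525 → advance -1; mR−mL=-18/25 → turn -1·90°
n=2: pose=(-2,5,E); sL=45/53, sR=9/5; mL=-45/53, mR=-702/265; mL+mR=-927/265 → advance -1; mR−mL=-9/5 → turn -1·90°
n=3: pose=(-3,5,S); sL=90/41, sR=18/5; mL=-90/41, mR=-1188/205; mL+mR=-1638/205 → advance -1; mR−mL=-18/5 → turn -1·90°
n=4: pose=(-3,6,W); sL=5/2, sR=9/10; mL=-5/2, mR=-17/5; mL+mR=-59/10 → advance -1; mR−mL=-9/10 → turn -1·90°
n=5: pose=(-2,6,N); sL=90/101, sR=18/25; mL=-90/101, mR=-4068/2525; mL+mR=-6318/2525 → advance -1; mR−mL=-18/25 → turn -1·90°

0 5/2 9/10 -5/2 -17/5 -3 6 W
1 90/101 18/25 -90/101 -4068/2525 -2 6 N
2 45/53 9/5 -45/53 -702/265 -2 5 E
3 90/41 18/5 -90/41 -1188/205 -3 5 S
4 5/2 9/10 -5/2 -17/5 -3 6 W
5 90/101 18/25 -90/101 -4068/2525 -2 6 N
final -2 5 E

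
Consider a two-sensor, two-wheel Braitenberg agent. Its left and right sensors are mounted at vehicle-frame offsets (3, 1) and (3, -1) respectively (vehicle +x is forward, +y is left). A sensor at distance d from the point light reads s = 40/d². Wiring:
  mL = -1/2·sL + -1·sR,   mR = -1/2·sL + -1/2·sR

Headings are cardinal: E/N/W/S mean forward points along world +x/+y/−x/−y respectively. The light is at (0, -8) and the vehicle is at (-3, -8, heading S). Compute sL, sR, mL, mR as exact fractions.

left sensor world pos  = (-2, -11); dL² = 13
right sensor world pos = (-4, -11); dR² = 25
sL = 40/13 = 40/13
sR = 40/25 = 8/5
mL = -1/2·sL + -1·sR = -204/65
mR = -1/2·sL + -1/2·sR = -152/65

40/13 8/5 -204/65 -152/65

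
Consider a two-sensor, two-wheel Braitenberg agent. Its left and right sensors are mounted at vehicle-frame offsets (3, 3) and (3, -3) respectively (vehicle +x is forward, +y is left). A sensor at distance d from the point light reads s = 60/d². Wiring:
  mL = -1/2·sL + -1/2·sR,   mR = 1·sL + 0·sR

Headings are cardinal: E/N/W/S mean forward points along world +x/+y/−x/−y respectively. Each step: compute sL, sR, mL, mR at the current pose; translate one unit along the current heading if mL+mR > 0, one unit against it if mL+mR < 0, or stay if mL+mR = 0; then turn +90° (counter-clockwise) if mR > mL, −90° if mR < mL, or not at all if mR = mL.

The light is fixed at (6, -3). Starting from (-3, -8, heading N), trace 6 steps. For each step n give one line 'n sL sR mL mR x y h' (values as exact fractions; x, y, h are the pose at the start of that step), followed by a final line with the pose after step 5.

0 15/37 3/2 -141/148 15/37 -3 -8 N
1 4/15 20/51 -28/85 4/15 -3 -9 W
2 30/53 30/101 -2310/5353 30/53 -2 -9 S
3 60/41 12/25 -996/1025 60/41 -2 -10 E
4 15/29 15/8 -555/464 15/29 -1 -10 N
5 60/221 12/25 -2076/5525 60/221 -1 -11 W
final 0 -11 S

n=0: pose=(-3,-8,N); sL=15/37, sR=3/2; mL=-141/148, mR=15/37; mL+mR=-81/148 → advance -1; mR−mL=201/148 → turn +1·90°
n=1: pose=(-3,-9,W); sL=4/15, sR=20/51; mL=-28/85, mR=4/15; mL+mR=-16/255 → advance -1; mR−mL=152/255 → turn +1·90°
n=2: pose=(-2,-9,S); sL=30/53, sR=30/101; mL=-2310/5353, mR=30/53; mL+mR=720/5353 → advance +1; mR−mL=5340/5353 → turn +1·90°
n=3: pose=(-2,-10,E); sL=60/41, sR=12/25; mL=-996/1025, mR=60/41; mL+mR=504/1025 → advance +1; mR−mL=2496/1025 → turn +1·90°
n=4: pose=(-1,-10,N); sL=15/29, sR=15/8; mL=-555/464, mR=15/29; mL+mR=-315/464 → advance -1; mR−mL=795/464 → turn +1·90°
n=5: pose=(-1,-11,W); sL=60/221, sR=12/25; mL=-2076/5525, mR=60/221; mL+mR=-576/5525 → advance -1; mR−mL=3576/5525 → turn +1·90°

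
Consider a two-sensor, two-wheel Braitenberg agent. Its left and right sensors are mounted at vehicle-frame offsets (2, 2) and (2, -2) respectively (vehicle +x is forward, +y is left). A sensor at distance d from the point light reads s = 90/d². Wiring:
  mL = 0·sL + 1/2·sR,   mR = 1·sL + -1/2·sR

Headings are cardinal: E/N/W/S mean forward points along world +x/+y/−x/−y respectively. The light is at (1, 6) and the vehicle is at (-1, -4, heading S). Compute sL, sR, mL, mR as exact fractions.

5/8 9/16 9/32 11/32

left sensor world pos  = (1, -6); dL² = 144
right sensor world pos = (-3, -6); dR² = 160
sL = 90/144 = 5/8
sR = 90/160 = 9/16
mL = 0·sL + 1/2·sR = 9/32
mR = 1·sL + -1/2·sR = 11/32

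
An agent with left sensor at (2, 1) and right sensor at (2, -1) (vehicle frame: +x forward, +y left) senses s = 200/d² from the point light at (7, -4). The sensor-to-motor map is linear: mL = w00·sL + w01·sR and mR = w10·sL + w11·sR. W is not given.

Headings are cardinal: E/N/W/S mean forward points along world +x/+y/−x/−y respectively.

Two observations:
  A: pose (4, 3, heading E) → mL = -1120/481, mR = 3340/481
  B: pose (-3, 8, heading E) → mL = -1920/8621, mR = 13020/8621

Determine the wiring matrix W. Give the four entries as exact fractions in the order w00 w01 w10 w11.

1 -1 1/2 1

obs A: pose=(4,3,E) → sL=40/13, sR=200/37, mL=-1120/481, mR=3340/481
obs B: pose=(-3,8,E) → sL=200/233, sR=40/37, mL=-1920/8621, mR=13020/8621
sensor matrix S = [[40/13, 200/37], [200/233, 40/37]]; det S = -147200/112073
solve [mL_A; mL_B] = S·[w00; w01] and [mR_A; mR_B] = S·[w10; w11]:
  w00 = 1, w01 = -1, w10 = 1/2, w11 = 1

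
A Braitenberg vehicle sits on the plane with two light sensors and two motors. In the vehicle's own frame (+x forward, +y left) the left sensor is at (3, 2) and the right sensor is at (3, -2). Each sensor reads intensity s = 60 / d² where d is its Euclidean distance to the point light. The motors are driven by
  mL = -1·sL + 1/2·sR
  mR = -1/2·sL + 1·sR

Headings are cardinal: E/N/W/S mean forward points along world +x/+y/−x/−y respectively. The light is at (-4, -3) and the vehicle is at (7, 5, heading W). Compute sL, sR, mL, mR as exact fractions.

3/5 15/41 -171/410 27/410

left sensor world pos  = (4, 3); dL² = 100
right sensor world pos = (4, 7); dR² = 164
sL = 60/100 = 3/5
sR = 60/164 = 15/41
mL = -1·sL + 1/2·sR = -171/410
mR = -1/2·sL + 1·sR = 27/410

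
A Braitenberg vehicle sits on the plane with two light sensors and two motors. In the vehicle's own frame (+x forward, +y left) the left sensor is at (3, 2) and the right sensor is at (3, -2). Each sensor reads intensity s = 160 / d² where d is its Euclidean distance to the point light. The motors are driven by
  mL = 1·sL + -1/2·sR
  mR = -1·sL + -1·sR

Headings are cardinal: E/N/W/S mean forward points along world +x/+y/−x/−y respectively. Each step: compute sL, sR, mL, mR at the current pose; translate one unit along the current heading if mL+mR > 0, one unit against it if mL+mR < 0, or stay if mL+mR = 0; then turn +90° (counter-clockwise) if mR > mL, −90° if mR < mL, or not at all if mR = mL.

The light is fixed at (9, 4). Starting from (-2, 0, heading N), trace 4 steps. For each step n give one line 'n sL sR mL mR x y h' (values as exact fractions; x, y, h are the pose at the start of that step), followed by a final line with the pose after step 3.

n=0: pose=(-2,0,N); sL=16/17, sR=80/41; mL=-24/697, mR=-2016/697; mL+mR=-120/41 → advance -1; mR−mL=-1992/697 → turn -1·90°
n=1: pose=(-2,-1,E); sL=160/73, sR=160/113; mL=12240/8249, mR=-29760/8249; mL+mR=-240/113 → advance -1; mR−mL=-42000/8249 → turn -1·90°
n=2: pose=(-3,-1,S); sL=40/41, sR=8/13; mL=356/533, mR=-848/533; mL+mR=-12/13 → advance -1; mR−mL=-1204/533 → turn -1·90°
n=3: pose=(-3,0,W); sL=160/261, sR=160/229; mL=15760/59769, mR=-78400/59769; mL+mR=-240/229 → advance -1; mR−mL=-94160/59769 → turn -1·90°

0 16/17 80/41 -24/697 -2016/697 -2 0 N
1 160/73 160/113 12240/8249 -29760/8249 -2 -1 E
2 40/41 8/13 356/533 -848/533 -3 -1 S
3 160/261 160/229 15760/59769 -78400/59769 -3 0 W
final -2 0 N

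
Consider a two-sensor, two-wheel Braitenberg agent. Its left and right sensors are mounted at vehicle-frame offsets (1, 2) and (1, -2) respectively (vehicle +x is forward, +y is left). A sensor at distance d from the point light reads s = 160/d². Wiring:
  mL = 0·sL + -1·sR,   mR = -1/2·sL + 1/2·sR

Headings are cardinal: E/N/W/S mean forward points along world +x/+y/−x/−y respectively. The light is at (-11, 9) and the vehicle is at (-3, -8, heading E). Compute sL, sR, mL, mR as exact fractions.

left sensor world pos  = (-2, -6); dL² = 306
right sensor world pos = (-2, -10); dR² = 442
sL = 160/306 = 80/153
sR = 160/442 = 80/221
mL = 0·sL + -1·sR = -80/221
mR = -1/2·sL + 1/2·sR = -160/1989

80/153 80/221 -80/221 -160/1989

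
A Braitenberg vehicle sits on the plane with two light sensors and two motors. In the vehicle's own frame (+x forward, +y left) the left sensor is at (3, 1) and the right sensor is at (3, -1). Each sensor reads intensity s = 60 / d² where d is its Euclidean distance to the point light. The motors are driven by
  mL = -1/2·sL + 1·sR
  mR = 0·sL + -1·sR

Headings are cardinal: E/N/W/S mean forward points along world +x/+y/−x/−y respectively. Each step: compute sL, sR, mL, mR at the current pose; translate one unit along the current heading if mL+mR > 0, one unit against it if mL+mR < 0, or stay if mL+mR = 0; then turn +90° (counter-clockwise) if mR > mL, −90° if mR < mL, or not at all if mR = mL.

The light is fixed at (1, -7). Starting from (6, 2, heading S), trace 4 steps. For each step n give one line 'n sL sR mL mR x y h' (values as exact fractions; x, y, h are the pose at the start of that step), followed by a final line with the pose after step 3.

n=0: pose=(6,2,S); sL=5/6, sR=15/13; mL=115/156, mR=-15/13; mL+mR=-5/12 → advance -1; mR−mL=-295/156 → turn -1·90°
n=1: pose=(6,3,W); sL=12/17, sR=12/25; mL=54/425, mR=-12/25; mL+mR=-6/17 → advance -1; mR−mL=-258/425 → turn -1·90°
n=2: pose=(7,3,N); sL=30/97, sR=30/109; mL=1275/10573, mR=-30/109; mL+mR=-15/97 → advance -1; mR−mL=-4185/10573 → turn -1·90°
n=3: pose=(7,2,E); sL=60/181, sR=12/29; mL=1302/5249, mR=-12/29; mL+mR=-30/181 → advance -1; mR−mL=-3474/5249 → turn -1·90°

0 5/6 15/13 115/156 -15/13 6 2 S
1 12/17 12/25 54/425 -12/25 6 3 W
2 30/97 30/109 1275/10573 -30/109 7 3 N
3 60/181 12/29 1302/5249 -12/29 7 2 E
final 6 2 S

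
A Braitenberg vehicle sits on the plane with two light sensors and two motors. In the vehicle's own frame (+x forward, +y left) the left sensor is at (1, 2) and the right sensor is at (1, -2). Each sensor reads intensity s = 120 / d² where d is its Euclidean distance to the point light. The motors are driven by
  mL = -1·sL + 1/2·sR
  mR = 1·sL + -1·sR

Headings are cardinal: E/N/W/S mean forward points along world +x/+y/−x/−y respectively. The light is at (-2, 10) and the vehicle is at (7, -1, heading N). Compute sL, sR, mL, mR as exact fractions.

left sensor world pos  = (5, 0); dL² = 149
right sensor world pos = (9, 0); dR² = 221
sL = 120/149 = 120/149
sR = 120/221 = 120/221
mL = -1·sL + 1/2·sR = -17580/32929
mR = 1·sL + -1·sR = 8640/32929

120/149 120/221 -17580/32929 8640/32929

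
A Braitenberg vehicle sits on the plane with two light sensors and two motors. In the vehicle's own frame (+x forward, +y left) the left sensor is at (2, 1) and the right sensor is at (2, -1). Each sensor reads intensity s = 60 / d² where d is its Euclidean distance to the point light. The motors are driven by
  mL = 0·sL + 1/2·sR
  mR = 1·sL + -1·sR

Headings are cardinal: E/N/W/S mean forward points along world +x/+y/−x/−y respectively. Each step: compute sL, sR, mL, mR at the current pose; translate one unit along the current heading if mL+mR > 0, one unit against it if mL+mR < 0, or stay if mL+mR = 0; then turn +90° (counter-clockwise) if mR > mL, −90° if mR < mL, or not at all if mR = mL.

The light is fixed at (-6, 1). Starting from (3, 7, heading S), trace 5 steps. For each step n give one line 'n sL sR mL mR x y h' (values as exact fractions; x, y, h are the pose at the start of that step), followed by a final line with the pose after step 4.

n=0: pose=(3,7,S); sL=15/29, sR=3/4; mL=3/8, mR=-27/116; mL+mR=33/232 → advance +1; mR−mL=-141/232 → turn -1·90°
n=1: pose=(3,6,W); sL=12/13, sR=12/17; mL=6/17, mR=48/221; mL+mR=126/221 → advance +1; mR−mL=-30/221 → turn -1·90°
n=2: pose=(2,6,N); sL=30/49, sR=6/13; mL=3/13, mR=96/637; mL+mR=243/637 → advance +1; mR−mL=-51/637 → turn -1·90°
n=3: pose=(2,7,E); sL=60/149, sR=12/25; mL=6/25, mR=-288/3725; mL+mR=606/3725 → advance +1; mR−mL=-1182/3725 → turn -1·90°
n=4: pose=(3,7,S); sL=15/29, sR=3/4; mL=3/8, mR=-27/116; mL+mR=33/232 → advance +1; mR−mL=-141/232 → turn -1·90°

0 15/29 3/4 3/8 -27/116 3 7 S
1 12/13 12/17 6/17 48/221 3 6 W
2 30/49 6/13 3/13 96/637 2 6 N
3 60/149 12/25 6/25 -288/3725 2 7 E
4 15/29 3/4 3/8 -27/116 3 7 S
final 3 6 W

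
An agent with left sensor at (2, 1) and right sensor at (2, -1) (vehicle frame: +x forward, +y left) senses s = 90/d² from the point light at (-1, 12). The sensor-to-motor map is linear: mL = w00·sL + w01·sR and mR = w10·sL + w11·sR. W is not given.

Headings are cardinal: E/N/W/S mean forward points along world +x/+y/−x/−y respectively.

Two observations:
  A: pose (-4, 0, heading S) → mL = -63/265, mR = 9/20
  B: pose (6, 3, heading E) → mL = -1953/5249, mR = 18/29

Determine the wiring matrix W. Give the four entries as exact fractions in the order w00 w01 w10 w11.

obs A: pose=(-4,0,S) → sL=9/20, sR=45/106, mL=-63/265, mR=9/20
obs B: pose=(6,3,E) → sL=18/29, sR=90/181, mL=-1953/5249, mR=18/29
sensor matrix S = [[9/20, 45/106], [18/29, 90/181]]; det S = -22113/556394
solve [mL_A; mL_B] = S·[w00; w01] and [mR_A; mR_B] = S·[w10; w11]:
  w00 = -1, w01 = 1/2, w10 = 1, w11 = 0

-1 1/2 1 0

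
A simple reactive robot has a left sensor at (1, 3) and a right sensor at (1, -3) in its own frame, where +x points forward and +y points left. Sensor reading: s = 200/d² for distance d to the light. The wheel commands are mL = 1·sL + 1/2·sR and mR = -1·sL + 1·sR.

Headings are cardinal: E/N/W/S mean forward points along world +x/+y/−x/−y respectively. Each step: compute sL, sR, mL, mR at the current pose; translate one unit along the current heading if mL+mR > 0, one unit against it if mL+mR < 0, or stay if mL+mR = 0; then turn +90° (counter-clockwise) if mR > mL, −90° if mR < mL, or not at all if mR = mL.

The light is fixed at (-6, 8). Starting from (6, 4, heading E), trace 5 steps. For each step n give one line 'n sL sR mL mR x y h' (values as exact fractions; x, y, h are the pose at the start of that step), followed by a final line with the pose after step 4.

n=0: pose=(6,4,E); sL=20/17, sR=100/109; mL=3030/1853, mR=-480/1853; mL+mR=150/109 → advance +1; mR−mL=-3510/1853 → turn -1·90°
n=1: pose=(7,4,S); sL=200/281, sR=8/5; mL=2124/1405, mR=1248/1405; mL+mR=12/5 → advance +1; mR−mL=-876/1405 → turn -1·90°
n=2: pose=(7,3,W); sL=25/26, sR=50/37; mL=1575/962, mR=375/962; mL+mR=75/37 → advance +1; mR−mL=-600/481 → turn -1·90°
n=3: pose=(6,3,N); sL=200/97, sR=200/241; mL=57900/23377, mR=-28800/23377; mL+mR=300/241 → advance +1; mR−mL=-86700/23377 → turn -1·90°
n=4: pose=(6,4,E); sL=20/17, sR=100/109; mL=3030/1853, mR=-480/1853; mL+mR=150/109 → advance +1; mR−mL=-3510/1853 → turn -1·90°

0 20/17 100/109 3030/1853 -480/1853 6 4 E
1 200/281 8/5 2124/1405 1248/1405 7 4 S
2 25/26 50/37 1575/962 375/962 7 3 W
3 200/97 200/241 57900/23377 -28800/23377 6 3 N
4 20/17 100/109 3030/1853 -480/1853 6 4 E
final 7 4 S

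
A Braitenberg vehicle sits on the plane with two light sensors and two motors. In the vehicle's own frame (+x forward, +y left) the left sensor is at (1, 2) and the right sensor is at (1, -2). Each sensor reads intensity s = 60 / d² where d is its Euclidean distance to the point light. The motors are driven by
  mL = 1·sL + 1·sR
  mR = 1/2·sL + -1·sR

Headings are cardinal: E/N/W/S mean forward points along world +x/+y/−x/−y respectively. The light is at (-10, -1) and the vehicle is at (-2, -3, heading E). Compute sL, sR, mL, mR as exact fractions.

left sensor world pos  = (-1, -1); dL² = 81
right sensor world pos = (-1, -5); dR² = 97
sL = 60/81 = 20/27
sR = 60/97 = 60/97
mL = 1·sL + 1·sR = 3560/2619
mR = 1/2·sL + -1·sR = -650/2619

20/27 60/97 3560/2619 -650/2619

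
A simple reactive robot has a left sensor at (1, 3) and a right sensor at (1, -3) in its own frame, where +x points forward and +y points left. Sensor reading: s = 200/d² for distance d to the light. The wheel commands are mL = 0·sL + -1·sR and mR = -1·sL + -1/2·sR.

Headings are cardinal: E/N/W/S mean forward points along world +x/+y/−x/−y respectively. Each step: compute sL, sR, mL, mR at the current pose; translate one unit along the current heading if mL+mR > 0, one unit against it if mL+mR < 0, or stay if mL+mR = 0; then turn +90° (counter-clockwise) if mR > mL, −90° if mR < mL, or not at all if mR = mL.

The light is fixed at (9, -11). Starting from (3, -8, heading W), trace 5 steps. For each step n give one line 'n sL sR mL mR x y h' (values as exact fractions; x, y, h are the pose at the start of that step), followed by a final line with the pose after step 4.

0 200/49 40/17 -40/17 -4380/833 3 -8 W
1 5/2 10 -10 -15/2 4 -8 N
2 200/37 200/61 -200/61 -15900/2257 4 -9 W
3 100/29 20 -20 -390/29 5 -9 N
4 200/29 200/41 -200/41 -11100/1189 5 -10 W
final 6 -10 N

n=0: pose=(3,-8,W); sL=200/49, sR=40/17; mL=-40/17, mR=-4380/833; mL+mR=-6340/833 → advance -1; mR−mL=-2420/833 → turn -1·90°
n=1: pose=(4,-8,N); sL=5/2, sR=10; mL=-10, mR=-15/2; mL+mR=-35/2 → advance -1; mR−mL=5/2 → turn +1·90°
n=2: pose=(4,-9,W); sL=200/37, sR=200/61; mL=-200/61, mR=-15900/2257; mL+mR=-23300/2257 → advance -1; mR−mL=-8500/2257 → turn -1·90°
n=3: pose=(5,-9,N); sL=100/29, sR=20; mL=-20, mR=-390/29; mL+mR=-970/29 → advance -1; mR−mL=190/29 → turn +1·90°
n=4: pose=(5,-10,W); sL=200/29, sR=200/41; mL=-200/41, mR=-11100/1189; mL+mR=-16900/1189 → advance -1; mR−mL=-5300/1189 → turn -1·90°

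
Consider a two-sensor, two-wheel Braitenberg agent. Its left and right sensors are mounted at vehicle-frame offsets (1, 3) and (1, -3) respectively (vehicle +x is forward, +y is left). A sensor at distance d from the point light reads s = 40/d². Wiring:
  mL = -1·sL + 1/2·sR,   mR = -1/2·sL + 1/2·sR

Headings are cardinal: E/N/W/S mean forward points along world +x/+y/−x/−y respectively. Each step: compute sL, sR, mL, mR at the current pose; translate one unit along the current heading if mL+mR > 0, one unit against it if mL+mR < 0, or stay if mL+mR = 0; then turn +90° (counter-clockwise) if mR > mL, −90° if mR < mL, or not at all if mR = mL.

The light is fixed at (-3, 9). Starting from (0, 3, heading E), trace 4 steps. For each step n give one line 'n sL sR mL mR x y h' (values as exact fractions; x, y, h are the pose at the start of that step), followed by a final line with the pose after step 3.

0 8/5 40/97 -676/485 -288/485 0 3 E
1 20/13 4/5 -74/65 -24/65 -1 3 N
2 40/101 40/17 1340/1717 1680/1717 -1 2 W
3 1/2 10/17 -7/34 3/68 -2 2 S
final -2 3 E

n=0: pose=(0,3,E); sL=8/5, sR=40/97; mL=-676/485, mR=-288/485; mL+mR=-964/485 → advance -1; mR−mL=4/5 → turn +1·90°
n=1: pose=(-1,3,N); sL=20/13, sR=4/5; mL=-74/65, mR=-24/65; mL+mR=-98/65 → advance -1; mR−mL=10/13 → turn +1·90°
n=2: pose=(-1,2,W); sL=40/101, sR=40/17; mL=1340/1717, mR=1680/1717; mL+mR=3020/1717 → advance +1; mR−mL=20/101 → turn +1·90°
n=3: pose=(-2,2,S); sL=1/2, sR=10/17; mL=-7/34, mR=3/68; mL+mR=-11/68 → advance -1; mR−mL=1/4 → turn +1·90°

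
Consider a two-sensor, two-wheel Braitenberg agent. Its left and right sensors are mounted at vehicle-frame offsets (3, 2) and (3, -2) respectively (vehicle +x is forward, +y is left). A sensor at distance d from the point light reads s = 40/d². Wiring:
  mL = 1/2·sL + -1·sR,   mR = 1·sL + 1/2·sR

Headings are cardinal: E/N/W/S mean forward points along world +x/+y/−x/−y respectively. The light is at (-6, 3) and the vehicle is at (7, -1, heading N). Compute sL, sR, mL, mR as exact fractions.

left sensor world pos  = (5, 2); dL² = 122
right sensor world pos = (9, 2); dR² = 226
sL = 40/122 = 20/61
sR = 40/226 = 20/113
mL = 1/2·sL + -1·sR = -90/6893
mR = 1·sL + 1/2·sR = 2870/6893

20/61 20/113 -90/6893 2870/6893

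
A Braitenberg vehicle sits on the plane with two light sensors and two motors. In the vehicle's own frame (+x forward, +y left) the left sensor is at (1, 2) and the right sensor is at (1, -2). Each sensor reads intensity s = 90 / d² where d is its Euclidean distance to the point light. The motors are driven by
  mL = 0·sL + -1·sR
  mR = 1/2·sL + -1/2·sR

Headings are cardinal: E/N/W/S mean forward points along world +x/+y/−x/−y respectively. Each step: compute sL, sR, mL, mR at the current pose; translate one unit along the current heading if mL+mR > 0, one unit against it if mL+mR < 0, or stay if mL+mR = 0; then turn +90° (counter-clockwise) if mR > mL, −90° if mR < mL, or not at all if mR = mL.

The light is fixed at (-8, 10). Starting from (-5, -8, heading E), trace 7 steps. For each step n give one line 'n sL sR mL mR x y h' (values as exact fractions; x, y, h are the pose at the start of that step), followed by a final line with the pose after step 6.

n=0: pose=(-5,-8,E); sL=45/136, sR=45/208; mL=-45/208, mR=405/7072; mL+mR=-1125/7072 → advance -1; mR−mL=1935/7072 → turn +1·90°
n=1: pose=(-6,-8,N); sL=90/289, sR=18/61; mL=-18/61, mR=144/17629; mL+mR=-5058/17629 → advance -1; mR−mL=5346/17629 → turn +1·90°
n=2: pose=(-6,-9,W); sL=45/221, sR=9/29; mL=-9/29, mR=-342/6409; mL+mR=-2331/6409 → advance -1; mR−mL=1647/6409 → turn +1·90°
n=3: pose=(-5,-9,S); sL=18/85, sR=90/401; mL=-90/401, mR=-216/34085; mL+mR=-7866/34085 → advance -1; mR−mL=7434/34085 → turn +1·90°
n=4: pose=(-5,-8,E); sL=45/136, sR=45/208; mL=-45/208, mR=405/7072; mL+mR=-1125/7072 → advance -1; mR−mL=1935/7072 → turn +1·90°
n=5: pose=(-6,-8,N); sL=90/289, sR=18/61; mL=-18/61, mR=144/17629; mL+mR=-5058/17629 → advance -1; mR−mL=5346/17629 → turn +1·90°
n=6: pose=(-6,-9,W); sL=45/221, sR=9/29; mL=-9/29, mR=-342/6409; mL+mR=-2331/6409 → advance -1; mR−mL=1647/6409 → turn +1·90°

0 45/136 45/208 -45/208 405/7072 -5 -8 E
1 90/289 18/61 -18/61 144/17629 -6 -8 N
2 45/221 9/29 -9/29 -342/6409 -6 -9 W
3 18/85 90/401 -90/401 -216/34085 -5 -9 S
4 45/136 45/208 -45/208 405/7072 -5 -8 E
5 90/289 18/61 -18/61 144/17629 -6 -8 N
6 45/221 9/29 -9/29 -342/6409 -6 -9 W
final -5 -9 S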